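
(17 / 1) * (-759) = -12903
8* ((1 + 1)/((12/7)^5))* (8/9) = 16807/17496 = 0.96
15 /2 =7.50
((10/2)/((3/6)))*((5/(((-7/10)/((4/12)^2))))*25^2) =-312500/63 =-4960.32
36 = 36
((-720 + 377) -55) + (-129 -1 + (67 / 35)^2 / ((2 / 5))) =-254231 / 490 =-518.84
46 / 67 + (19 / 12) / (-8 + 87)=44881 / 63516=0.71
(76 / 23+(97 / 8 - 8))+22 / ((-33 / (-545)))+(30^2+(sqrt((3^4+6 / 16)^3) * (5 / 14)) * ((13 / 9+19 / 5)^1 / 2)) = 1958.22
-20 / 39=-0.51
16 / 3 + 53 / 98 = 1727 / 294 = 5.87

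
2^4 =16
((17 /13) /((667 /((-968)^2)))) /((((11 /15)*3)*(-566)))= -3620320 /2453893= -1.48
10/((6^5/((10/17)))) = 25/33048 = 0.00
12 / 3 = 4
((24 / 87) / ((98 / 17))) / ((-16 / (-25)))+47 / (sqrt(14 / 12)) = 43.59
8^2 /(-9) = -64 /9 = -7.11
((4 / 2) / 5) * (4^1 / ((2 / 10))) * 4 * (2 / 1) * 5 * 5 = 1600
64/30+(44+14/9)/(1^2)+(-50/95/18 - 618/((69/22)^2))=-2286473/150765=-15.17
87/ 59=1.47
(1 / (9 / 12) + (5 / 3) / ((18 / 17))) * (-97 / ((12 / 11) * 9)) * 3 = -167519 / 1944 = -86.17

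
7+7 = 14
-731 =-731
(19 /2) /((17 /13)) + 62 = 2355 /34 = 69.26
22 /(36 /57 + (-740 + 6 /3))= -209 /7005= -0.03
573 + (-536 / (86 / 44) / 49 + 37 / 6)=7251073 / 12642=573.57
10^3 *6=6000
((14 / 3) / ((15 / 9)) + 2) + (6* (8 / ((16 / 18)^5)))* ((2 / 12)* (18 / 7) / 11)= 6441909 / 788480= 8.17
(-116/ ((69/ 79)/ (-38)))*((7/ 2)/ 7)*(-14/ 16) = -304703/ 138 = -2207.99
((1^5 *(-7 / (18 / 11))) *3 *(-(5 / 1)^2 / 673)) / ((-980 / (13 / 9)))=-715 / 1017576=-0.00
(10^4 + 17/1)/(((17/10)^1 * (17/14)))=4852.53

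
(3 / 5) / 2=3 / 10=0.30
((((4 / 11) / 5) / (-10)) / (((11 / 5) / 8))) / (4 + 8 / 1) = -4 / 1815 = -0.00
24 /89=0.27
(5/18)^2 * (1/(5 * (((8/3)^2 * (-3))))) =-5/6912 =-0.00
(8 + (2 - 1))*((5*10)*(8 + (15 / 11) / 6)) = 40725 / 11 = 3702.27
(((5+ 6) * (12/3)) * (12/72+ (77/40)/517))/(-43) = -10571/60630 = -0.17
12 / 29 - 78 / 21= -670 / 203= -3.30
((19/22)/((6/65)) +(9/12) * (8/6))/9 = 1367/1188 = 1.15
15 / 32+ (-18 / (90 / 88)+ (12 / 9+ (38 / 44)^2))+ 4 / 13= -11132579 / 755040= -14.74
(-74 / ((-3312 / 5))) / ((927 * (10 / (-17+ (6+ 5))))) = -37 / 511704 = -0.00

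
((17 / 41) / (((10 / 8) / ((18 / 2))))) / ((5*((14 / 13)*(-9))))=-442 / 7175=-0.06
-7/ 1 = -7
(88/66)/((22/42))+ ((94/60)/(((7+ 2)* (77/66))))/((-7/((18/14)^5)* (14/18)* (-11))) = 809847443/317064055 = 2.55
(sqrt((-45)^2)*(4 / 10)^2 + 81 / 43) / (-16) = -1953 / 3440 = -0.57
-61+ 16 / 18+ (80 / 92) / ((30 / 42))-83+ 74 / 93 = -905426 / 6417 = -141.10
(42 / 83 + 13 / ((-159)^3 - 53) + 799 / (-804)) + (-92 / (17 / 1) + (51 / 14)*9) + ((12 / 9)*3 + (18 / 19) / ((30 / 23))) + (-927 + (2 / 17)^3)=-1464013545215604179 / 1635064389489930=-895.39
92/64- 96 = -1513/16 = -94.56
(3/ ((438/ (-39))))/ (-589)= 39/ 85994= 0.00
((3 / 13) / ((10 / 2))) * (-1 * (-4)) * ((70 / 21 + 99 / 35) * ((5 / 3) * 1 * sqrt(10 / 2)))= 2588 * sqrt(5) / 1365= 4.24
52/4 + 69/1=82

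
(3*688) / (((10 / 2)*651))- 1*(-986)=1070498 / 1085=986.63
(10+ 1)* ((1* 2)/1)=22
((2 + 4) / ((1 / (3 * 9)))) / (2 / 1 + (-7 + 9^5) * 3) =81 / 88564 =0.00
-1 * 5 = -5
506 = 506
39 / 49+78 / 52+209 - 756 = -53381 / 98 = -544.70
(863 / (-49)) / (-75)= 0.23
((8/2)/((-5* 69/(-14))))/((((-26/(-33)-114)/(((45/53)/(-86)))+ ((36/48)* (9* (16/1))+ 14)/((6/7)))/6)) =33264/396521219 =0.00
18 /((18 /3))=3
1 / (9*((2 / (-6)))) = -1 / 3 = -0.33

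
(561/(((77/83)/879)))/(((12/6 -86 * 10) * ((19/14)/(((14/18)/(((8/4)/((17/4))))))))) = -49197337/65208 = -754.47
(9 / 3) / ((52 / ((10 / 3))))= 5 / 26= 0.19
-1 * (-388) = 388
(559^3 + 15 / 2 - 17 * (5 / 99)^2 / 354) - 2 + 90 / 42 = 2121178117655963 / 12143439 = 174676886.64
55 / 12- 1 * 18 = -161 / 12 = -13.42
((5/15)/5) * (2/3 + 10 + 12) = 68/45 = 1.51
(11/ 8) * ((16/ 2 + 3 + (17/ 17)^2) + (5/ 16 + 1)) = 18.30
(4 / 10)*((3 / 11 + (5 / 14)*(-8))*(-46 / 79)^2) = -842168 / 2402785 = -0.35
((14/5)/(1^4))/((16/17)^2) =2023/640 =3.16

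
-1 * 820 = -820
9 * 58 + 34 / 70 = 18287 / 35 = 522.49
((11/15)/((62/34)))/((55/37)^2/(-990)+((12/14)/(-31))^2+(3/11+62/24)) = 51330649524/364361369725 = 0.14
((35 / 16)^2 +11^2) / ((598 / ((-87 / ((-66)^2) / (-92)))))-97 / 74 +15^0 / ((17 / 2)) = -1180555247635 / 989470580736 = -1.19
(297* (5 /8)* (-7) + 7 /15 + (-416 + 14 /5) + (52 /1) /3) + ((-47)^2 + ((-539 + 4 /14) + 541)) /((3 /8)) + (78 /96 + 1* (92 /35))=7065119 /1680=4205.43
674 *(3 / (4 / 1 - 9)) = -2022 / 5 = -404.40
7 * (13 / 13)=7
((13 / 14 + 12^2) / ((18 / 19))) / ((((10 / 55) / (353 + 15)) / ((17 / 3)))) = 331615702 / 189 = 1754580.43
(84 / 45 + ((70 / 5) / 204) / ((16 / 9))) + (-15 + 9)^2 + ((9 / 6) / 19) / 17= 5877553 / 155040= 37.91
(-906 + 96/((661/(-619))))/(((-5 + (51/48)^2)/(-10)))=-1685222400/655051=-2572.66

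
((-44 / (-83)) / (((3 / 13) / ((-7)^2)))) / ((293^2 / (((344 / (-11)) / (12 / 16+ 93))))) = -3506048 / 8016150375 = -0.00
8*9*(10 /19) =720 /19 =37.89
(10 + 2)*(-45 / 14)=-270 / 7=-38.57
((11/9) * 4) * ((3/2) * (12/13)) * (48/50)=2112/325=6.50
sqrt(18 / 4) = 3 * sqrt(2) / 2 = 2.12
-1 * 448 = -448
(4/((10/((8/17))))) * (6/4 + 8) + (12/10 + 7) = 849/85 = 9.99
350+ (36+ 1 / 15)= 5791 / 15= 386.07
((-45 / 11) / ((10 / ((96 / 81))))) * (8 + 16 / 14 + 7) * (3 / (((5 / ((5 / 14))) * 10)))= -0.17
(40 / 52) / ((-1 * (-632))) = 5 / 4108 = 0.00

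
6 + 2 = 8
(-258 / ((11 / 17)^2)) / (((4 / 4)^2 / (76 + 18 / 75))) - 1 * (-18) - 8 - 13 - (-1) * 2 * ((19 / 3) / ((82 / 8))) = -46981.99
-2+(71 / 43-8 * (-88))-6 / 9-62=640.98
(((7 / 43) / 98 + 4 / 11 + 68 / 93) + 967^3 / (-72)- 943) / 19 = -92818141347563 / 140412888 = -661037.19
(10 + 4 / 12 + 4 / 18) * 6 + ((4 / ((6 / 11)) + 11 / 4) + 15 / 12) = 224 / 3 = 74.67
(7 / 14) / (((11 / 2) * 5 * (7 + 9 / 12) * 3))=4 / 5115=0.00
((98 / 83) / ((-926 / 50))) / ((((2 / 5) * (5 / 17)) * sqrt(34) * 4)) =-1225 * sqrt(34) / 307432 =-0.02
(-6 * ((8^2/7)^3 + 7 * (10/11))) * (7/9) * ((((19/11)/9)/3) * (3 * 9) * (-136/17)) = 294636192/5929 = 49694.08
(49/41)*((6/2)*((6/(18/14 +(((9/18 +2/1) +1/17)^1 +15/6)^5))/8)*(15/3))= 4383098559/1080519574196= 0.00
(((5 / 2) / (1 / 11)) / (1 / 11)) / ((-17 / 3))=-1815 / 34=-53.38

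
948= 948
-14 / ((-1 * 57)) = 14 / 57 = 0.25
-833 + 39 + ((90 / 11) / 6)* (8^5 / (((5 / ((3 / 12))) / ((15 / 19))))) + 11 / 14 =2840015 / 2926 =970.61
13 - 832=-819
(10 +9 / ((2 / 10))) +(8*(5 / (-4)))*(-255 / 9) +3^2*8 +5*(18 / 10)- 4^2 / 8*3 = 1240 / 3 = 413.33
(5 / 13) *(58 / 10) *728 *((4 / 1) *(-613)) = -3982048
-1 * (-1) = 1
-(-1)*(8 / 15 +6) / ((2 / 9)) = 147 / 5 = 29.40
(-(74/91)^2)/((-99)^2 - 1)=-1369/20288450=-0.00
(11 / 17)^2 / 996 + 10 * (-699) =-2012029439 / 287844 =-6990.00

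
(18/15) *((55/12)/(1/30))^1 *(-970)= -160050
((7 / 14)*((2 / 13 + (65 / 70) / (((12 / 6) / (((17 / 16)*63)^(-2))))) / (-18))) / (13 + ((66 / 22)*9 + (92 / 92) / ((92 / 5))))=-73919194 / 692357388723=-0.00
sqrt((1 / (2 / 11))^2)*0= 0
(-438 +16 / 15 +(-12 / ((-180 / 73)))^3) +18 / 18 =-1082258 / 3375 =-320.67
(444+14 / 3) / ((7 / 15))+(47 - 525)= 3384 / 7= 483.43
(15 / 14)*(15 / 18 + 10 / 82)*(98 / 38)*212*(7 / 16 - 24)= -164343725 / 12464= -13185.47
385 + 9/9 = 386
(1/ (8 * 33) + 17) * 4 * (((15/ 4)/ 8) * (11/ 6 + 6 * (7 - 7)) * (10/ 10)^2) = 22445/ 384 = 58.45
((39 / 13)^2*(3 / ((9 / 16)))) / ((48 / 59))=59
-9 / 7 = -1.29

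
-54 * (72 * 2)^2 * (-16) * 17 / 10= 152285184 / 5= 30457036.80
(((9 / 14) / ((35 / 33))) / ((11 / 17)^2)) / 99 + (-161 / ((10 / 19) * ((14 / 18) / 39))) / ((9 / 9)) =-454715328 / 29645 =-15338.69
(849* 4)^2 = 11532816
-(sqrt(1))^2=-1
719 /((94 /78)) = 28041 /47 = 596.62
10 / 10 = 1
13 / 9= 1.44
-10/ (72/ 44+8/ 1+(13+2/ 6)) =-165/ 379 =-0.44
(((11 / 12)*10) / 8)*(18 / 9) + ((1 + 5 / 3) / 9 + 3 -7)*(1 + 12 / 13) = -13565 / 2808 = -4.83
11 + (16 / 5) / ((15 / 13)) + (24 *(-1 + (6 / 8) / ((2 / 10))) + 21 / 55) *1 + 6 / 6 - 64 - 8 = 7553 / 825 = 9.16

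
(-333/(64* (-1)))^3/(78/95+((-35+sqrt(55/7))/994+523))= 2833967565547817265/10537943156677148672 - 777600795825* sqrt(385)/10537943156677148672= 0.27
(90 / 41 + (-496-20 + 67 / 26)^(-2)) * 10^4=160376498060000 / 7306027841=21951.26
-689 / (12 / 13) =-8957 / 12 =-746.42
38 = 38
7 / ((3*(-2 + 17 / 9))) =-21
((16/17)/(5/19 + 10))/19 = 16/3315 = 0.00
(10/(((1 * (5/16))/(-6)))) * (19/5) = -3648/5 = -729.60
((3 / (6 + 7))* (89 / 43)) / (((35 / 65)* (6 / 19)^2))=32129 / 3612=8.90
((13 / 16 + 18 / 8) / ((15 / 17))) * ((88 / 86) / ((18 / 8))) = 9163 / 5805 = 1.58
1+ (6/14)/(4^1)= 31/28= 1.11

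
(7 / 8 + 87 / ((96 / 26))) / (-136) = -23 / 128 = -0.18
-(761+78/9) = -769.67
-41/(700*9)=-41/6300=-0.01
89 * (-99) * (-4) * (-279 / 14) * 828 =-4070893464 / 7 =-581556209.14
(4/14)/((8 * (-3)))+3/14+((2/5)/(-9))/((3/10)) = 41/756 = 0.05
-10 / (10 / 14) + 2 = -12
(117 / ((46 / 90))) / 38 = 5265 / 874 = 6.02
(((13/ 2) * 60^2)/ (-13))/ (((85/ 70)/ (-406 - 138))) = 806400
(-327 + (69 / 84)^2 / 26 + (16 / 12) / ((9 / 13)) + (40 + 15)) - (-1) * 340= 38499275 / 550368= 69.95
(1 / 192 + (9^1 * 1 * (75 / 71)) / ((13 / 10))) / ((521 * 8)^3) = 1296923 / 12831755049664512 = 0.00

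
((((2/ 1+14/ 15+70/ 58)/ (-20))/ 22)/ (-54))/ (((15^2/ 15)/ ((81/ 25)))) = 1801/ 47850000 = 0.00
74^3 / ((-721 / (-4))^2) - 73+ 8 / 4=-30425127 / 519841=-58.53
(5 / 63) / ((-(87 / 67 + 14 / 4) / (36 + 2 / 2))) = -24790 / 40509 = -0.61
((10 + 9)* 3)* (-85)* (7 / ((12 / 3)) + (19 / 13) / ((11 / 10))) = -8532045 / 572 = -14916.16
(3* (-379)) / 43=-1137 / 43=-26.44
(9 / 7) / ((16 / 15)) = 1.21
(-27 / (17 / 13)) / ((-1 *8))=351 / 136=2.58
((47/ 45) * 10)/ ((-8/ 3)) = -47/ 12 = -3.92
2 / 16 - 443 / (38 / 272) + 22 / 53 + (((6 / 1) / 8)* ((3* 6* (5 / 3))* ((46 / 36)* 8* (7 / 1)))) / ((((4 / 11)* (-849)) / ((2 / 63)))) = -195167451281 / 61555896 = -3170.57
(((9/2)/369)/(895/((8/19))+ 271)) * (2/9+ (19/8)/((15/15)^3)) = 17/1286334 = 0.00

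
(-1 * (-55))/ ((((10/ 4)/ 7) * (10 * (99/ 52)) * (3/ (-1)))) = -364/ 135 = -2.70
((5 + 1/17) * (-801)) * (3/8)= -103329/68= -1519.54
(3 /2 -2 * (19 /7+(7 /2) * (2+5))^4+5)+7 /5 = -105357820889 /96040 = -1097020.21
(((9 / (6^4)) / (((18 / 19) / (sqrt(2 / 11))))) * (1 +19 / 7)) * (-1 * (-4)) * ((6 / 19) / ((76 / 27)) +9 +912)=2881853 * sqrt(22) / 316008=42.77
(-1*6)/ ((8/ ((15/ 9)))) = -5/ 4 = -1.25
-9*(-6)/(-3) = -18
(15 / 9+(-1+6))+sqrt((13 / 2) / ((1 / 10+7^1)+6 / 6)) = sqrt(65) / 9+20 / 3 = 7.56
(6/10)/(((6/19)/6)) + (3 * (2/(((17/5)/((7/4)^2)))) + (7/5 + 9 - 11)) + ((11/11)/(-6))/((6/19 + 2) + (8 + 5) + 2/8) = 39080591/2413320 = 16.19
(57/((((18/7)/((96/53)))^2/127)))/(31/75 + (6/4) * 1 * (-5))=-1513433600/2985967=-506.85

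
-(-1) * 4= 4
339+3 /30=3391 /10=339.10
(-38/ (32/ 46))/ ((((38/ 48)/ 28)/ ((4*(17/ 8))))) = -16422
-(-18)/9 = 2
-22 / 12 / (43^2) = -11 / 11094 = -0.00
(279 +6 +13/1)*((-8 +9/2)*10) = -10430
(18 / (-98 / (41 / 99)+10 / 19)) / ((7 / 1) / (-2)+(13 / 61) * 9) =427671 / 8874526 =0.05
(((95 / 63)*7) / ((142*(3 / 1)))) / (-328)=-95 / 1257552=-0.00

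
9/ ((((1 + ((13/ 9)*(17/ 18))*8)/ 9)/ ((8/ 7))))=52488/ 6755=7.77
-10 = -10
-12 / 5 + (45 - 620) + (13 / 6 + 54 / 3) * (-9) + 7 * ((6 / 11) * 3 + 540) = 333581 / 110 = 3032.55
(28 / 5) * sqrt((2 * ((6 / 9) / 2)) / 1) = 28 * sqrt(6) / 15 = 4.57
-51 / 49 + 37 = 1762 / 49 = 35.96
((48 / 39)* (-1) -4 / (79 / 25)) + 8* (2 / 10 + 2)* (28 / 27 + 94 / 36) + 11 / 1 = 10080991 / 138645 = 72.71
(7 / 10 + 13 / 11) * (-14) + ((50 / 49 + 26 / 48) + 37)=790171 / 64680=12.22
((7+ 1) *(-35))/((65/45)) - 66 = -3378/13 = -259.85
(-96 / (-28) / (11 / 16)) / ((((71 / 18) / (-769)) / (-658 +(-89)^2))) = -38605227264 / 5467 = -7061501.24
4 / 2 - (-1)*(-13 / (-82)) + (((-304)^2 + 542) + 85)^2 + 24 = 709873989763 / 82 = 8656999875.16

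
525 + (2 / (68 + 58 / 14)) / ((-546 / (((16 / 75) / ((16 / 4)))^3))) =4362134765561 / 8308828125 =525.00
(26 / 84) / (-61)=-0.01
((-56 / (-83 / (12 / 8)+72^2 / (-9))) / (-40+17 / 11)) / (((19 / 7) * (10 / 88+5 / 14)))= -664048 / 367866885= -0.00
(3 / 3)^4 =1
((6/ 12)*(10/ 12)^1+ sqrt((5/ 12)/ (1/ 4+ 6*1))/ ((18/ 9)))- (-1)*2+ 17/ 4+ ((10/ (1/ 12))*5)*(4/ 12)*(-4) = -2380/ 3+ sqrt(15)/ 30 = -793.20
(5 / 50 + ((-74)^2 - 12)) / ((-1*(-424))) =54641 / 4240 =12.89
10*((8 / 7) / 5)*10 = 160 / 7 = 22.86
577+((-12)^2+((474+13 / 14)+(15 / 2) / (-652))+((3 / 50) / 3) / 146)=19922306357 / 16658600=1195.92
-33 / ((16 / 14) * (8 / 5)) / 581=-165 / 5312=-0.03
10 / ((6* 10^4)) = 1 / 6000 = 0.00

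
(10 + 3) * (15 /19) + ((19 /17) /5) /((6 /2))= 50086 /4845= 10.34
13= 13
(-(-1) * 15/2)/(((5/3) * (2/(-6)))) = -27/2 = -13.50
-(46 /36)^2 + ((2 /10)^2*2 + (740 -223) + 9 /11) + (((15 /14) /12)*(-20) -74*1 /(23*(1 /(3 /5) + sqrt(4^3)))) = 213889179607 /416007900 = 514.15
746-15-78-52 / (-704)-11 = 113005 / 176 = 642.07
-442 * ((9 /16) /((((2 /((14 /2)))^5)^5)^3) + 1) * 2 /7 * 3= -14391598647477869710652527106116647383223013430521572316420369443225 /1057810092162800527867904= -13605087296957792984469730000000000000000000.00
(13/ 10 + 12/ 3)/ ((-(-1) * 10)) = 53/ 100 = 0.53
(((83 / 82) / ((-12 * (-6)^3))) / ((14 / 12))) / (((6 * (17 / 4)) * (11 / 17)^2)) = 1411 / 45006192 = 0.00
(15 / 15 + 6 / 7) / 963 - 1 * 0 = 13 / 6741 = 0.00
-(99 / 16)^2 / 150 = -3267 / 12800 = -0.26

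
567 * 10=5670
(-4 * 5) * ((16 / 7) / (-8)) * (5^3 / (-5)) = -1000 / 7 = -142.86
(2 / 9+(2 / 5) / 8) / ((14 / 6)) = 7 / 60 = 0.12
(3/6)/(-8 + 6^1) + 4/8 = 1/4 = 0.25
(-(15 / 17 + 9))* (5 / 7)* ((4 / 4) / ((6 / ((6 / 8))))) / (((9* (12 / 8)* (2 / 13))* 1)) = -65 / 153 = -0.42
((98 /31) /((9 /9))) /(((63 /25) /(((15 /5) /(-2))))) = -1.88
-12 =-12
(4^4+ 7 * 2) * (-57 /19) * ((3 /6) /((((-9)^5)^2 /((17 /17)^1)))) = -5 /43046721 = -0.00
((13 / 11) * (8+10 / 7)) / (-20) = -39 / 70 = -0.56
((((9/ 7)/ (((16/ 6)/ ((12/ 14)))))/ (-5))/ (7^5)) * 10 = -0.00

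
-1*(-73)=73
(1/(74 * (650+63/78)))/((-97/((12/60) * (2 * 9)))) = -234/303647345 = -0.00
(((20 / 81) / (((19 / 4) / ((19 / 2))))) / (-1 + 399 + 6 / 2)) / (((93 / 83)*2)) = 1660 / 3020733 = 0.00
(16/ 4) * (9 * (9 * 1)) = 324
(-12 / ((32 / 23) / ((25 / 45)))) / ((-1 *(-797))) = -115 / 19128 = -0.01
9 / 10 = 0.90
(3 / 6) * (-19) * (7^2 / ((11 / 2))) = -931 / 11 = -84.64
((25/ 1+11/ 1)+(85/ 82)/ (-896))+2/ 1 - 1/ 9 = 25053187/ 661248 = 37.89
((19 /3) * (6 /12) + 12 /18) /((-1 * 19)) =-23 /114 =-0.20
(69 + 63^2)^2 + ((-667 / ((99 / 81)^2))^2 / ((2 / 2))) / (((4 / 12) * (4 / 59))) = 1471560283449 / 58564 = 25127386.85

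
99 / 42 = 33 / 14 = 2.36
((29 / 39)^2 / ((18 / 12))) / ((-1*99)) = -1682 / 451737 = -0.00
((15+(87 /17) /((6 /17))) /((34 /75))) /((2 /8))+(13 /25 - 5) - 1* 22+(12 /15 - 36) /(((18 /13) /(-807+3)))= 26358433 /1275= 20673.28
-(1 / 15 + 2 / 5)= -7 / 15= -0.47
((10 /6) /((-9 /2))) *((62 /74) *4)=-1.24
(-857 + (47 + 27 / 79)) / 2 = -63963 / 158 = -404.83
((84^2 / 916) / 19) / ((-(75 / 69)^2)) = -933156 / 2719375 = -0.34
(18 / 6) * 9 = 27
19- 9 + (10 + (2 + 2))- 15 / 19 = 441 / 19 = 23.21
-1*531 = -531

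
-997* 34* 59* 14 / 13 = -27999748 / 13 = -2153826.77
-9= -9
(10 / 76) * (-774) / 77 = -1935 / 1463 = -1.32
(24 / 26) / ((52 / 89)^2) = 23763 / 8788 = 2.70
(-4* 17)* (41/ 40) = -697/ 10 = -69.70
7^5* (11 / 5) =184877 / 5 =36975.40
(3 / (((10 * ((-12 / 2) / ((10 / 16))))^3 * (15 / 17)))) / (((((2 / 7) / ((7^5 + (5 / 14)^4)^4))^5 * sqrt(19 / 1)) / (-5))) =2694661299119166714418626723493585914840930307113165185447729874058096923929416172521741298961373124914372629768554023870594009429591476098382769531776261256804819680606214281617 * sqrt(19) / 1568447305930601011109401169686510604229954750247597480515251742133895739979394619327446079504384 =7488779664778989046859669000000000000000000000000000000000000000000000000000000000.00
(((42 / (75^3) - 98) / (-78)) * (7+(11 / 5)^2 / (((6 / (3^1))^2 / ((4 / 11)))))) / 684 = 106804579 / 7815234375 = 0.01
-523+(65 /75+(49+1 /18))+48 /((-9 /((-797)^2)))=-304942897 /90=-3388254.41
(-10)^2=100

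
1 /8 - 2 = -15 /8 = -1.88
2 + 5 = 7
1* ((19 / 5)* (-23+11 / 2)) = -133 / 2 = -66.50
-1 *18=-18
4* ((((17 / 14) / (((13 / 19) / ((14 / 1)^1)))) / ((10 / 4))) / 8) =323 / 65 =4.97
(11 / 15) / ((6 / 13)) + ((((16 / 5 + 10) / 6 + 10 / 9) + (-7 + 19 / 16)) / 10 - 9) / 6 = 0.05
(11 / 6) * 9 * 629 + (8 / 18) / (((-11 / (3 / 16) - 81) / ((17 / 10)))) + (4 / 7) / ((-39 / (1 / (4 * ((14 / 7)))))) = 1978607752 / 190645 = 10378.49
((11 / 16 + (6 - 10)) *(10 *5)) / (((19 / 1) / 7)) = -9275 / 152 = -61.02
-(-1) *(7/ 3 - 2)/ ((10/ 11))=11/ 30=0.37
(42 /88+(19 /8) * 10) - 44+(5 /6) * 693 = 6135 /11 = 557.73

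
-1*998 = -998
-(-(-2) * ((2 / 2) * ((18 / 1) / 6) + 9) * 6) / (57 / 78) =-3744 / 19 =-197.05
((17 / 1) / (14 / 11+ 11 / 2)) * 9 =3366 / 149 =22.59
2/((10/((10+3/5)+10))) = 103/25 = 4.12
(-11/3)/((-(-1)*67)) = -11/201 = -0.05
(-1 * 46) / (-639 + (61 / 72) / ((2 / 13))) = 6624 / 91223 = 0.07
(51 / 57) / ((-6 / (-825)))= 4675 / 38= 123.03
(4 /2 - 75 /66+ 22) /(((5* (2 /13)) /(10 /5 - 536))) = -15871.94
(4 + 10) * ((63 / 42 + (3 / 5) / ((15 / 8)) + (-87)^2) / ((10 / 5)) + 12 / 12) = 2650487 / 50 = 53009.74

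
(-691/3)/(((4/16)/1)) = -2764/3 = -921.33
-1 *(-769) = 769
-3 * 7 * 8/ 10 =-16.80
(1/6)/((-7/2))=-1/21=-0.05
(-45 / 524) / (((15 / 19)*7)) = -57 / 3668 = -0.02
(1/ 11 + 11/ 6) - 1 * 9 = -467/ 66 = -7.08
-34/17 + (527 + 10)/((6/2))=177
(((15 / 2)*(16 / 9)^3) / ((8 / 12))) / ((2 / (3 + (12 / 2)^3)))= 186880 / 27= 6921.48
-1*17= -17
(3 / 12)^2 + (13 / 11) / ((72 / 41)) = 1165 / 1584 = 0.74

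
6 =6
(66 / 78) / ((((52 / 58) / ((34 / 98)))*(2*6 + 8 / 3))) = 1479 / 66248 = 0.02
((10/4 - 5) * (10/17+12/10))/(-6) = 38/51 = 0.75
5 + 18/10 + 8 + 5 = 99/5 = 19.80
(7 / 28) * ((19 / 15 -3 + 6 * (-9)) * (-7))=1463 / 15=97.53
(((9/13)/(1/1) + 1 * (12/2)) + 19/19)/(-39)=-100/507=-0.20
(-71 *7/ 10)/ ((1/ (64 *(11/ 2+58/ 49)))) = -148816/ 7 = -21259.43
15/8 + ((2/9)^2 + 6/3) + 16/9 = 3695/648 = 5.70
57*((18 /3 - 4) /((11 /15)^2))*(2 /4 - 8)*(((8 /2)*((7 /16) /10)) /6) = -89775 /1936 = -46.37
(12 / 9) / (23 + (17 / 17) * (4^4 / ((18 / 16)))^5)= 78732 / 36028797020322095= 0.00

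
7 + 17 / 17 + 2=10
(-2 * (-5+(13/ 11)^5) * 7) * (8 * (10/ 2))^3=388829952000/ 161051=2414328.08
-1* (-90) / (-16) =-45 / 8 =-5.62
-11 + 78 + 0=67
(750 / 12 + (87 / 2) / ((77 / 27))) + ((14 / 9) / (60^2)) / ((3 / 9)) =32330339 / 415800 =77.75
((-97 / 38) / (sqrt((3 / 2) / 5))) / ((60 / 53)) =-5141 * sqrt(30) / 6840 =-4.12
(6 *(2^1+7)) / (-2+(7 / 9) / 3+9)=729 / 98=7.44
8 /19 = 0.42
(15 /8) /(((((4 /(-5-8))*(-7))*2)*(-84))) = -65 /12544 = -0.01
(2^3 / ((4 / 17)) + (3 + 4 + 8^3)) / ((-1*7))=-79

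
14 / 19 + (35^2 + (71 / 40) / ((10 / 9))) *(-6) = -27963623 / 3800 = -7358.85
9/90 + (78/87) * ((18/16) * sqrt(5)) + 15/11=161/110 + 117 * sqrt(5)/116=3.72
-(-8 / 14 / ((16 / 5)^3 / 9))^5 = 1802032470703125 / 18922999734303981568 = 0.00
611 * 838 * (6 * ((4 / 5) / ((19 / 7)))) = 905463.41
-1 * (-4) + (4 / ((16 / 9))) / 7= 121 / 28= 4.32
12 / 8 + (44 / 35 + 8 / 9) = 2297 / 630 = 3.65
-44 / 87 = -0.51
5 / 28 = 0.18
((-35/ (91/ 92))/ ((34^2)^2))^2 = 13225/ 18862448120464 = 0.00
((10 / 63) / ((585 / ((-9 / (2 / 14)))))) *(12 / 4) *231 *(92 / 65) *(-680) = 1926848 / 169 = 11401.47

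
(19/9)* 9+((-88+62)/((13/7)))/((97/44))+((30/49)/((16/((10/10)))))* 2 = 241947/19012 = 12.73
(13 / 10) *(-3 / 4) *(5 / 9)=-13 / 24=-0.54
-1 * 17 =-17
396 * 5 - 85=1895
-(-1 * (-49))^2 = -2401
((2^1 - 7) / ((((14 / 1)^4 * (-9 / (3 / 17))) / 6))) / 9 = 5 / 2938824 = 0.00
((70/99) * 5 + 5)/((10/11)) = 169/18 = 9.39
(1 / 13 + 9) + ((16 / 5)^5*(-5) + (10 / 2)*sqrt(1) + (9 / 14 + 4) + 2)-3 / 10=-94259041 / 56875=-1657.30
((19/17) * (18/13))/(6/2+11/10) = 3420/9061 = 0.38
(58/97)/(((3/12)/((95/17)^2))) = 2093800/28033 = 74.69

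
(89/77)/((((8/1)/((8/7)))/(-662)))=-58918/539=-109.31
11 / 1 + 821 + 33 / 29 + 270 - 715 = 11256 / 29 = 388.14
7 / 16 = 0.44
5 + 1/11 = 56/11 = 5.09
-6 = -6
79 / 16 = 4.94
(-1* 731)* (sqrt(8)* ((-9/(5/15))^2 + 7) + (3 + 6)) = -1076032* sqrt(2) - 6579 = -1528318.05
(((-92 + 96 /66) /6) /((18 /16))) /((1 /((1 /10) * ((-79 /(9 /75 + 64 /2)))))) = 262280 /79497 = 3.30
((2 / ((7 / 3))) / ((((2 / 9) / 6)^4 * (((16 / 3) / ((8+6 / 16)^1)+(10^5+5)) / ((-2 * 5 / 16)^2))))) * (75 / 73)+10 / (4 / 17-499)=5038818081660655 / 2786994109672864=1.81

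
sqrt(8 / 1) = 2.83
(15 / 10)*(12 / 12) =3 / 2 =1.50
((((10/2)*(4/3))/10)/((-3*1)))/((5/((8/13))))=-16/585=-0.03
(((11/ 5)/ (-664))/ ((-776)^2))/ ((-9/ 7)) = 77/ 17993018880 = 0.00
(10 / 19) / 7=10 / 133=0.08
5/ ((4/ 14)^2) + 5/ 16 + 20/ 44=10915/ 176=62.02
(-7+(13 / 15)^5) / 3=-2.17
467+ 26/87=40655/87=467.30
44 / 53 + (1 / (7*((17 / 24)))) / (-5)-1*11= -321977 / 31535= -10.21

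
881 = 881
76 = 76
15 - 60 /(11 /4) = -75 /11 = -6.82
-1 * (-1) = 1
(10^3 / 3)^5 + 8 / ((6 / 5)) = 4115226337455.23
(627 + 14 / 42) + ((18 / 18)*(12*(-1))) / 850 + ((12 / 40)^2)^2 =319936931 / 510000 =627.33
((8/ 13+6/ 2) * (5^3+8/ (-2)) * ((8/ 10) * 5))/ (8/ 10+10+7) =113740/ 1157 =98.31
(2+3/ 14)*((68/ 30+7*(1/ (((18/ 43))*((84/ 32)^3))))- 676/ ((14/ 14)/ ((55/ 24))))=-5706458393/ 1666980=-3423.23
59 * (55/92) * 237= 769065/92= 8359.40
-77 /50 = -1.54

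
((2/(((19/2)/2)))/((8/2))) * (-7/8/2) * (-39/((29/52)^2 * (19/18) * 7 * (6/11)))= 1.43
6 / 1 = 6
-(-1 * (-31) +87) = -118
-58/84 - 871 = -36611/42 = -871.69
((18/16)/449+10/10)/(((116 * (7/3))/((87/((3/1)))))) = 10803/100576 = 0.11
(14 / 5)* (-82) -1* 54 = -1418 / 5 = -283.60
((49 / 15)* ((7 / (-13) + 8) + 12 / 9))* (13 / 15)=16807 / 675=24.90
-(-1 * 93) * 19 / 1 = 1767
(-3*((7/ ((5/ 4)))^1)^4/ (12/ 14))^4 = 21419073388872909199507456/ 152587890625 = 140372039361317.50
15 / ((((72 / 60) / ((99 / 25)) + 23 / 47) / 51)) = 1186515 / 1229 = 965.43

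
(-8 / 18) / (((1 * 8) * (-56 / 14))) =1 / 72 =0.01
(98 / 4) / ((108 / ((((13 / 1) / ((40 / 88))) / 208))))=539 / 17280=0.03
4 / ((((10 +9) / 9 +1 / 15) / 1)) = 90 / 49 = 1.84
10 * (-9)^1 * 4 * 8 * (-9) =25920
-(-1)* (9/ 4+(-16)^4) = 262153/ 4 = 65538.25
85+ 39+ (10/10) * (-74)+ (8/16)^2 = 201/4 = 50.25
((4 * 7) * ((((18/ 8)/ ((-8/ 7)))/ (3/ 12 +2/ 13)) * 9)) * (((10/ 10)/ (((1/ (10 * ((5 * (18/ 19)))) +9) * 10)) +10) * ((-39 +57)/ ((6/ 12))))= -3594689280/ 8119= -442750.25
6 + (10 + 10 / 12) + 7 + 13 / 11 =1651 / 66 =25.02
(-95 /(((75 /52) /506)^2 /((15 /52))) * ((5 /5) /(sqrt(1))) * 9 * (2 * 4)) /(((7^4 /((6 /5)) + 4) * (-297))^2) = -126464 /184632075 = -0.00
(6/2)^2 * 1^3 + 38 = 47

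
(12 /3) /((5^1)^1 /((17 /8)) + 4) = 17 /27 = 0.63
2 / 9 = 0.22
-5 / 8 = -0.62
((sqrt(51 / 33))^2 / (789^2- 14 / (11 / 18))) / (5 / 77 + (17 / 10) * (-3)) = -13090 / 26547676083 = -0.00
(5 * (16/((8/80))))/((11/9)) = 7200/11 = 654.55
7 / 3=2.33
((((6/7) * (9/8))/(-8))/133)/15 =-9/148960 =-0.00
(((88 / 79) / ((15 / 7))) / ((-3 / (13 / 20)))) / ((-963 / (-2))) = -4004 / 17117325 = -0.00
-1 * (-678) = 678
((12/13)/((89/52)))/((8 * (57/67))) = 134/1691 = 0.08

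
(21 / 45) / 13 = 7 / 195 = 0.04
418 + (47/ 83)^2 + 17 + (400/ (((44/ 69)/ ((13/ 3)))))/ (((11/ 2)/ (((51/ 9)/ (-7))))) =616908484/ 17504949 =35.24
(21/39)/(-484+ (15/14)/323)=-31654/28452229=-0.00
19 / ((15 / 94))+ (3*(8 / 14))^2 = 89674 / 735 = 122.01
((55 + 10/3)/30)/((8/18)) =35/8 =4.38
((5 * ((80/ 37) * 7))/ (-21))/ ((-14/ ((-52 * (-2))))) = 20800/ 777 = 26.77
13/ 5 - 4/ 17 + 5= 626/ 85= 7.36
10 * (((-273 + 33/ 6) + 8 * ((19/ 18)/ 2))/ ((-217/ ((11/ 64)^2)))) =409585/ 1142784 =0.36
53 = 53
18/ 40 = 9/ 20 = 0.45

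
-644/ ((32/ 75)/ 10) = -60375/ 4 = -15093.75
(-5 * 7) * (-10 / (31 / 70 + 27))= 24500 / 1921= 12.75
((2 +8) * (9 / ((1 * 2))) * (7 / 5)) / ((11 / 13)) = 819 / 11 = 74.45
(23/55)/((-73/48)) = -1104/4015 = -0.27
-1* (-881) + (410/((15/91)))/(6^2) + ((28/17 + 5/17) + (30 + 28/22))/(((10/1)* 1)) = 24068936/25245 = 953.41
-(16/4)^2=-16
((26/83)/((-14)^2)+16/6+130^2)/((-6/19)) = -7836719309/146412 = -53525.12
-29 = -29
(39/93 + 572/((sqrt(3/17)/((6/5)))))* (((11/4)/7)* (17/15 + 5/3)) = 143/310 + 6292* sqrt(51)/25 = 1797.82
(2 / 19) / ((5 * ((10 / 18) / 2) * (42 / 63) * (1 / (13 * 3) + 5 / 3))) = 351 / 5225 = 0.07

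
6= 6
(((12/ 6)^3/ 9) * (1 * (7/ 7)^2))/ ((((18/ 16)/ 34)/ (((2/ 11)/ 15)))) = 4352/ 13365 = 0.33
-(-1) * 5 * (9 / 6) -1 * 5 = 5 / 2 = 2.50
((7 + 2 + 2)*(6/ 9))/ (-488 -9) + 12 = 17870/ 1491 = 11.99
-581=-581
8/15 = 0.53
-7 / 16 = -0.44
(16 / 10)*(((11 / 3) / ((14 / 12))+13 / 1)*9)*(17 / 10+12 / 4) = 191196 / 175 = 1092.55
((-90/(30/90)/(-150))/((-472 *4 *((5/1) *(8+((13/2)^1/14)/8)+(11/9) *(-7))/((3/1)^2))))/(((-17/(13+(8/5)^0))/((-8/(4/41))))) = -5858244/320844655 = -0.02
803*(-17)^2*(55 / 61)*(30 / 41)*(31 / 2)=5935113525 / 2501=2373096.17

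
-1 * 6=-6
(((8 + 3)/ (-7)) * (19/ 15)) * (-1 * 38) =7942/ 105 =75.64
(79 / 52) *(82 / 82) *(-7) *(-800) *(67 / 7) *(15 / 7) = 15879000 / 91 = 174494.51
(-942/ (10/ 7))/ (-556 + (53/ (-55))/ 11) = 398937/ 336433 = 1.19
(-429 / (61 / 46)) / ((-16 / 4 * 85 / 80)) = 78936 / 1037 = 76.12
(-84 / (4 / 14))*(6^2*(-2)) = 21168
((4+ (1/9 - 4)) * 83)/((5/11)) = 913/45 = 20.29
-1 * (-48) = 48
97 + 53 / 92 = 8977 / 92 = 97.58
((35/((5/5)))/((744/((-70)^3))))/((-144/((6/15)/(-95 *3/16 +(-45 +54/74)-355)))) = -22209250/206666181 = -0.11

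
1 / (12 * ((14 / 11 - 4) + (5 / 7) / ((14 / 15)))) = -539 / 12690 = -0.04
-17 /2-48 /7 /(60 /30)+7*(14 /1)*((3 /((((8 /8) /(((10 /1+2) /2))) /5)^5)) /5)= 20003759833 /14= 1428839988.07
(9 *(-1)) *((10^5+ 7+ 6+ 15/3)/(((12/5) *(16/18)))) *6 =-20253645/8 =-2531705.62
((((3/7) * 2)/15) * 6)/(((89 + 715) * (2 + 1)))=1/7035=0.00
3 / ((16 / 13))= 39 / 16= 2.44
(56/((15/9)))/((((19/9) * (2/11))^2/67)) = 27580014/1805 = 15279.79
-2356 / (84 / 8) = -4712 / 21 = -224.38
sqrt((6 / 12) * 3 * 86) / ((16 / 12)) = 3 * sqrt(129) / 4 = 8.52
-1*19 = -19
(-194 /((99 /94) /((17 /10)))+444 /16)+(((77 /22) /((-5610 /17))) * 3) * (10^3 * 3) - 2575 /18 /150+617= 698539 /2970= 235.20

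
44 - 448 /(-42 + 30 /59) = 8384 /153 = 54.80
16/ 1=16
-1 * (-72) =72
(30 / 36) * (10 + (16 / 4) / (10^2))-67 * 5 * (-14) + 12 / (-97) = 13671887 / 2910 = 4698.24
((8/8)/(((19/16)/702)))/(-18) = -624/19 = -32.84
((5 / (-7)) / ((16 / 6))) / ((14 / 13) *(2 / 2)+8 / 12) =-585 / 3808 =-0.15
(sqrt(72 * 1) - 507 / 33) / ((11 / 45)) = -7605 / 121+270 * sqrt(2) / 11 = -28.14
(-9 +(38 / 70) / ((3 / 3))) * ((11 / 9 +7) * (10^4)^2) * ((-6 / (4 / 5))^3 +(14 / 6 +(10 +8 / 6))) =536483720000000 / 189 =2838538201058.20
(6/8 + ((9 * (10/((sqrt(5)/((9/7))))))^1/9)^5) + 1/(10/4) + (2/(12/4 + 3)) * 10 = 269/60 + 47239200 * sqrt(5)/16807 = 6289.37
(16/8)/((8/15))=15/4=3.75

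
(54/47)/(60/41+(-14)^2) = 1107/190256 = 0.01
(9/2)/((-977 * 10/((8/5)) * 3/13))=-78/24425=-0.00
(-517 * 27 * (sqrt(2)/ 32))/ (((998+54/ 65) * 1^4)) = -907335 * sqrt(2)/ 2077568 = -0.62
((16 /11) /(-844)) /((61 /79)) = -0.00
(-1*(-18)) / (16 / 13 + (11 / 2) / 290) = 15080 / 1047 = 14.40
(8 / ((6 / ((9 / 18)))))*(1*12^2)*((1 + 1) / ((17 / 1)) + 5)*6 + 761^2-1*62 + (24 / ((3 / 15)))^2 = 10138915 / 17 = 596406.76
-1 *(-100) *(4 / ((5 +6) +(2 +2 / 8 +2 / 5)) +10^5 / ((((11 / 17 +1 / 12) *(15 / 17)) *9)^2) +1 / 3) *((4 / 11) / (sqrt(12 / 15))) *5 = 486528806017000 *sqrt(5) / 1800079281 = 604368.65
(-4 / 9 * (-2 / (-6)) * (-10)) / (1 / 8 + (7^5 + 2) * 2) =64 / 1452303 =0.00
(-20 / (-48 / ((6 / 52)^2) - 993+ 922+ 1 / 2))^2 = 576 / 19456921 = 0.00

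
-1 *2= -2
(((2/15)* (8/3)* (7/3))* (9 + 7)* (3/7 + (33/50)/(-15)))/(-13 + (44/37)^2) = -117931136/267654375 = -0.44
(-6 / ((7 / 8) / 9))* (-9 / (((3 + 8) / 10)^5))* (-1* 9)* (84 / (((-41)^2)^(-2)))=-118654834694400000 / 161051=-736753169458.12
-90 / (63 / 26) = -260 / 7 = -37.14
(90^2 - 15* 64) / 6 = 1190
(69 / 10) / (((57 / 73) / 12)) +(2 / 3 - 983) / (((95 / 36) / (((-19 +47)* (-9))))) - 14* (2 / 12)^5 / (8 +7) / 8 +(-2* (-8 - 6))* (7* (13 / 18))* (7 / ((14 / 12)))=840040222331 / 8864640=94763.04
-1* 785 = -785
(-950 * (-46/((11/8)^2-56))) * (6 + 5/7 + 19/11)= -1817920000/266651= -6817.60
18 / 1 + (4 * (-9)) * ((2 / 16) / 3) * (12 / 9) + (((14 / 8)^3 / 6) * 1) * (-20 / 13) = 18253 / 1248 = 14.63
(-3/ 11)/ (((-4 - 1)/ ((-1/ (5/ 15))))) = -9/ 55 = -0.16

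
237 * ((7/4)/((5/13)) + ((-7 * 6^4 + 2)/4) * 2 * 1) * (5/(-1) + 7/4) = 279166329/80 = 3489579.11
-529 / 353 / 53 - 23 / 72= -468395 / 1347048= -0.35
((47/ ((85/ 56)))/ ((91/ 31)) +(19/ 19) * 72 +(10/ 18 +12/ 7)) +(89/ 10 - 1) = 92.72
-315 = -315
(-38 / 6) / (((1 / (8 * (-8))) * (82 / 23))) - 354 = -29558 / 123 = -240.31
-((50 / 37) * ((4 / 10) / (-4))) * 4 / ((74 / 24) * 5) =48 / 1369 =0.04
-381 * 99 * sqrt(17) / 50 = -37719 * sqrt(17) / 50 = -3110.39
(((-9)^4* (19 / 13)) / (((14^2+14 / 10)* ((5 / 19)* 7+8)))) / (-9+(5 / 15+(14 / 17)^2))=-201324285 / 325847522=-0.62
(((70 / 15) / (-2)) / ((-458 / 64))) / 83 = 224 / 57021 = 0.00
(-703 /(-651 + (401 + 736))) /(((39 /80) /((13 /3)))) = -28120 /2187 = -12.86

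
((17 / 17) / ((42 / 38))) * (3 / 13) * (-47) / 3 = -3.27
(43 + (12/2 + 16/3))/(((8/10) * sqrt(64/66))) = 68.97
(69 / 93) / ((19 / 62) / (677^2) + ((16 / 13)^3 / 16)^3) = 223576081283874982 / 476949532676055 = 468.76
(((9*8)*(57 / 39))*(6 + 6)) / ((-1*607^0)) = -16416 / 13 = -1262.77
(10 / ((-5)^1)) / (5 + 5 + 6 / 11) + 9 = 511 / 58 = 8.81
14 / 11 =1.27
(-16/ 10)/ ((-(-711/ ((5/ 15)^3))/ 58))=-0.00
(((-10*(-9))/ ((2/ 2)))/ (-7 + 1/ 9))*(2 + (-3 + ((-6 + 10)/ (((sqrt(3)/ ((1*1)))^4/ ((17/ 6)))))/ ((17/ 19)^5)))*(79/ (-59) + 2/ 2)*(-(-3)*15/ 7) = 36411268500/ 1069319363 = 34.05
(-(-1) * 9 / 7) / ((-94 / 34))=-153 / 329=-0.47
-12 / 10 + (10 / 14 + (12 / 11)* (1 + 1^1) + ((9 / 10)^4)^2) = 16374597517 / 7700000000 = 2.13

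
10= 10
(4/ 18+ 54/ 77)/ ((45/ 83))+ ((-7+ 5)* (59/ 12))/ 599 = 12604891/ 7471926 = 1.69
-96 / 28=-24 / 7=-3.43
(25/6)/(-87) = -25/522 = -0.05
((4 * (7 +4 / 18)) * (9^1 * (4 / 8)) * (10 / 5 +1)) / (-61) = -390 / 61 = -6.39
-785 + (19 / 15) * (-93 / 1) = -902.80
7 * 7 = 49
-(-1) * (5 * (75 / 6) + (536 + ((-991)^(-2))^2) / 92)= 6062740707266447 / 88732444331612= 68.33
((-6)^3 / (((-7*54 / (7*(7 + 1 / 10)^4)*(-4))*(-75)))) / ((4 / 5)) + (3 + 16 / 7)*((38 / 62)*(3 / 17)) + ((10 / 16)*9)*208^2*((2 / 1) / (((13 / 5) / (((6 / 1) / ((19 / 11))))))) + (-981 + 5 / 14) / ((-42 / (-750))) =186286566081630797 / 294382200000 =632805.13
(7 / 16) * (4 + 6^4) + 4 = 2291 / 4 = 572.75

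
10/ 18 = 5/ 9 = 0.56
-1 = -1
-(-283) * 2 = 566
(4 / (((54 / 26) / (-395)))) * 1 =-20540 / 27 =-760.74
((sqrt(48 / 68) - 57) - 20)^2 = 5800.32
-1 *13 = -13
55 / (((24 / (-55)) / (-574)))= 868175 / 12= 72347.92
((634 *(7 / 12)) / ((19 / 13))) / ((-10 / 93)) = -894257 / 380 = -2353.31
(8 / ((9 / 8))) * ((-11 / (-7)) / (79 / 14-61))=-1408 / 6975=-0.20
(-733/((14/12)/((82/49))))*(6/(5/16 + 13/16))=-1923392/343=-5607.56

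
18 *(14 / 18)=14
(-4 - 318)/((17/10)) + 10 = -3050/17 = -179.41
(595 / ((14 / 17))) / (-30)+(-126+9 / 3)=-147.08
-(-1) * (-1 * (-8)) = 8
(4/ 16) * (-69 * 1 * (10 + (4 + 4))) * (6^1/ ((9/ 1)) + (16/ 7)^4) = -20845935/ 2401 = -8682.19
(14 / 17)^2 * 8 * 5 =7840 / 289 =27.13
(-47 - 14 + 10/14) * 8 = -3376/7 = -482.29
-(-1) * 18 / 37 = 18 / 37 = 0.49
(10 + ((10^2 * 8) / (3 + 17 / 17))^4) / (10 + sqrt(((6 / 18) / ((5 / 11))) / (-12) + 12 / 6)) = 2880000018000 / 17651-9600000060 * sqrt(1745) / 17651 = 140444015.80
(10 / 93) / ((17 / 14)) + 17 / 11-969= -16823462 / 17391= -967.37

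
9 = 9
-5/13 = -0.38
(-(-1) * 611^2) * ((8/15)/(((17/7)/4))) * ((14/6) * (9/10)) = 292683664/425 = 688667.44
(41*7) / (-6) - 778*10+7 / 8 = -187847 / 24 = -7826.96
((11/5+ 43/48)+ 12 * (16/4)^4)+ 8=739943/240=3083.10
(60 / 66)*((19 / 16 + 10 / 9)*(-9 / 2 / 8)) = -1655 / 1408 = -1.18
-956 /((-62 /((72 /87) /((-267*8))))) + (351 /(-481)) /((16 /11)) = -0.51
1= 1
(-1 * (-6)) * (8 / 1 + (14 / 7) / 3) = 52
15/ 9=1.67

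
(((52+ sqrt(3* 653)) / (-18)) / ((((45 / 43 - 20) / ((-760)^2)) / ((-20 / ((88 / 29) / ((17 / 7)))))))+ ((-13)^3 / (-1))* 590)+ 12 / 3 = -3061135600* sqrt(1959) / 112959 - 12757754794 / 112959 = -1312382.62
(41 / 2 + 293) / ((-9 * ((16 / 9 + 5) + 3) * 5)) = -57 / 80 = -0.71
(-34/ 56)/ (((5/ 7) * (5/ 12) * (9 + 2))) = -51/ 275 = -0.19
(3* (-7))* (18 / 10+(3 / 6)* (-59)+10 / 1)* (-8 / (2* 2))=-3717 / 5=-743.40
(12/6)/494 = 0.00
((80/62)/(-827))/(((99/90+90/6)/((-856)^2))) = -293094400/4127557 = -71.01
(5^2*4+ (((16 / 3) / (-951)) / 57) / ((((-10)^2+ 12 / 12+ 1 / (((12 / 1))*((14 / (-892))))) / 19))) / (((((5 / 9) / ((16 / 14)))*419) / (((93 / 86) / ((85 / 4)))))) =1706171268288 / 68288365363225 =0.02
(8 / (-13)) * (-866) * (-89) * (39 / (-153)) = 616592 / 51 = 12090.04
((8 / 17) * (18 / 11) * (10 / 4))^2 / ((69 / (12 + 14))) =1123200 / 804287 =1.40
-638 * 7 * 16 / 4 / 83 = -17864 / 83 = -215.23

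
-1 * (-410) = 410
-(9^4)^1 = -6561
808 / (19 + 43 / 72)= 58176 / 1411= 41.23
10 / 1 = 10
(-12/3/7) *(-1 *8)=32/7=4.57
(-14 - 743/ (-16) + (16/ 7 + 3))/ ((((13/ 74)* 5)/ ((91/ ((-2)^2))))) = 977.03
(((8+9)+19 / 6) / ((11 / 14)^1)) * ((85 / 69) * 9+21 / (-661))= 4313848 / 15203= 283.75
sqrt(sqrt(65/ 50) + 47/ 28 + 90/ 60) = 2.08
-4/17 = -0.24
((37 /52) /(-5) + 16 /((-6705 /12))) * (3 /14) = -19867 /542360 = -0.04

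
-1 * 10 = -10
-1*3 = -3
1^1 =1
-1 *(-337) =337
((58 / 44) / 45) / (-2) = -29 / 1980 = -0.01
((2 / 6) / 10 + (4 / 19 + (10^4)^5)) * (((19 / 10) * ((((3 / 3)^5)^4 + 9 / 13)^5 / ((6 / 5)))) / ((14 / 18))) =36719628000000000000089544356 / 12995255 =2825618119844512477830.53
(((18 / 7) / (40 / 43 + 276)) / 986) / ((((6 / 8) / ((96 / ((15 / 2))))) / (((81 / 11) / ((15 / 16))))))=3566592 / 2825247425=0.00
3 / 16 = 0.19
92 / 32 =23 / 8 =2.88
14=14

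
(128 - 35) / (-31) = -3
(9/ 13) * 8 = 72/ 13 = 5.54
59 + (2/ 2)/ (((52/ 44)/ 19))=976/ 13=75.08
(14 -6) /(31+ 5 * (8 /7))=56 /257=0.22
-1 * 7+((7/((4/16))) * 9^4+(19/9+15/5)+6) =1653409/9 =183712.11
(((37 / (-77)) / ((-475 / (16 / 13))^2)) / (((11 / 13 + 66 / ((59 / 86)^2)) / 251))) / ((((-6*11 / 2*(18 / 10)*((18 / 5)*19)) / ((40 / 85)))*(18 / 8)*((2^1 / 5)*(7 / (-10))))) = -132415680512 / 125481644565412358223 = -0.00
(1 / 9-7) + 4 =-26 / 9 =-2.89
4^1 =4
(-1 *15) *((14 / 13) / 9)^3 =-13720 / 533871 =-0.03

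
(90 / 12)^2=225 / 4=56.25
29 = 29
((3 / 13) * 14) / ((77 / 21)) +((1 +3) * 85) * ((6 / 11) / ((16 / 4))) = 6756 / 143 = 47.24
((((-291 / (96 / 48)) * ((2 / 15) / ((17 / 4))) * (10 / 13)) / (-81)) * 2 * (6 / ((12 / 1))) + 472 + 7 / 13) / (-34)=-8459687 / 608634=-13.90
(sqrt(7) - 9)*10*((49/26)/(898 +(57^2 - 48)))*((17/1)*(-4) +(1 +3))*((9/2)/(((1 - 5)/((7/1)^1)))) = -1111320/53287 +123480*sqrt(7)/53287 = -14.72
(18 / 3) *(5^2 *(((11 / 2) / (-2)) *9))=-7425 / 2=-3712.50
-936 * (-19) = 17784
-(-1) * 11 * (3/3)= 11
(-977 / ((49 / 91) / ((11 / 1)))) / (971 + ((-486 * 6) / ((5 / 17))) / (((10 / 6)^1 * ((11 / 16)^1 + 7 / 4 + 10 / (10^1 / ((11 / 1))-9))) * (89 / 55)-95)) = -33844291195 / 1829757377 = -18.50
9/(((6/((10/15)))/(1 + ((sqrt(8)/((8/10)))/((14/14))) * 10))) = 1 + 25 * sqrt(2) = 36.36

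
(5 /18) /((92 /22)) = 55 /828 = 0.07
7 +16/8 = 9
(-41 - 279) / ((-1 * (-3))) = -106.67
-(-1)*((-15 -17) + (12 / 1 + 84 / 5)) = -16 / 5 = -3.20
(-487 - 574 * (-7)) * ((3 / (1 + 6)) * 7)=10593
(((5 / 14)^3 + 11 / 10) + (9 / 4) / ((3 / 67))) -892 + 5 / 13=-149861609 / 178360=-840.22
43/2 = 21.50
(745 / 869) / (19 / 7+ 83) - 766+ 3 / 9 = -79842677 / 104280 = -765.66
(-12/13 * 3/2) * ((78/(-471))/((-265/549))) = -19764/41605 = -0.48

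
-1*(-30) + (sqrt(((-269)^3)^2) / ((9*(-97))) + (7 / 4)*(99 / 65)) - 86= -5073034231 / 226980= -22350.14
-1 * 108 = -108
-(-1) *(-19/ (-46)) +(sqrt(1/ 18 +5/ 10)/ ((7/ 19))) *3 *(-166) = 19/ 46 - 3154 *sqrt(5)/ 7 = -1007.10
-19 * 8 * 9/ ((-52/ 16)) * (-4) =-21888/ 13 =-1683.69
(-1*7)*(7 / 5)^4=-16807 / 625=-26.89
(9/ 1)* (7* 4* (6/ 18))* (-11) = -924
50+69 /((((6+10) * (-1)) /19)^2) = 37709 /256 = 147.30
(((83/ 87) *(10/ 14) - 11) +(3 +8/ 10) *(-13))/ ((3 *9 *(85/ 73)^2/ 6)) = -1938082694/ 198001125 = -9.79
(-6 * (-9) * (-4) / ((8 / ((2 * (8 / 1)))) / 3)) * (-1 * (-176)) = -228096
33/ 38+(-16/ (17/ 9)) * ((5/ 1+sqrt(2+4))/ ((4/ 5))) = -33639/ 646-180 * sqrt(6)/ 17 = -78.01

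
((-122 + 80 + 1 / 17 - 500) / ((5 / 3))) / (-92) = 27639 / 7820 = 3.53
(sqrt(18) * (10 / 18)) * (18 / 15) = 2 * sqrt(2) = 2.83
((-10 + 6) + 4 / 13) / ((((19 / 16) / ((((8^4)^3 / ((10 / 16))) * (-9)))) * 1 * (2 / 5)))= 1899956092796928 / 247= 7692129930351.94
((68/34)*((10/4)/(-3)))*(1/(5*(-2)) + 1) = -3/2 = -1.50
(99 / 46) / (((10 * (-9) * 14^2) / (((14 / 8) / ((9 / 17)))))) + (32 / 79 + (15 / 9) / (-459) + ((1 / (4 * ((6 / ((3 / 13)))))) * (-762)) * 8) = -58.21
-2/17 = -0.12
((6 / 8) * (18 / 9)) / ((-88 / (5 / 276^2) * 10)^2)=0.00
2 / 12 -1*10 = -59 / 6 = -9.83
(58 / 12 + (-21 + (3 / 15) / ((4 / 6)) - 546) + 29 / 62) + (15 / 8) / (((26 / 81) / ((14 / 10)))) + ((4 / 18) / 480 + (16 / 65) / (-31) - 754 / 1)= -28447907 / 21762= -1307.23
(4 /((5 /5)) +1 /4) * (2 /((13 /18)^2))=2754 /169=16.30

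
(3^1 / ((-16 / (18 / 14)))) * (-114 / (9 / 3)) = 513 / 56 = 9.16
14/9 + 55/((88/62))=1451/36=40.31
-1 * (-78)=78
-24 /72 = -1 /3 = -0.33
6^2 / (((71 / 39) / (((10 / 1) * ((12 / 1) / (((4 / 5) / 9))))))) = 1895400 / 71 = 26695.77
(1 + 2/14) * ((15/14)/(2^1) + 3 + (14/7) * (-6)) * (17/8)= -4029/196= -20.56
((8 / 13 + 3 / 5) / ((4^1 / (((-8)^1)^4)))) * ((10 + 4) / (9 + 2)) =1132544 / 715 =1583.98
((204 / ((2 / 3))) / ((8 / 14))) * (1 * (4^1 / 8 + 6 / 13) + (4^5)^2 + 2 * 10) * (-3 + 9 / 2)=87597692973 / 104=842285509.36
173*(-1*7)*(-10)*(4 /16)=6055 /2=3027.50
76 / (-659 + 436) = -76 / 223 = -0.34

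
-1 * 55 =-55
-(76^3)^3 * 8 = -676725150772625408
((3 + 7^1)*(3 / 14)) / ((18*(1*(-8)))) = -5 / 336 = -0.01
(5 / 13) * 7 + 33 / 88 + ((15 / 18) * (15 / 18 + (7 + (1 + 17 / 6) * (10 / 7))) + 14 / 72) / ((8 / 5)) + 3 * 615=168816 / 91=1855.12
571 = 571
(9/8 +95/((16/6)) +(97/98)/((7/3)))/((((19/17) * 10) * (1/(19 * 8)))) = 867051/1715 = 505.57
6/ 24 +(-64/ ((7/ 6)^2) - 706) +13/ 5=-750.17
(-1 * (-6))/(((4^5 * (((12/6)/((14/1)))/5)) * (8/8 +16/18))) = 945/8704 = 0.11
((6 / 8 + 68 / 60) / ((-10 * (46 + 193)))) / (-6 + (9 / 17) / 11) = 0.00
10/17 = 0.59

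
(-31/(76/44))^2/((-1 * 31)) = -3751/361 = -10.39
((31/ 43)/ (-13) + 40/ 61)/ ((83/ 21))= 0.15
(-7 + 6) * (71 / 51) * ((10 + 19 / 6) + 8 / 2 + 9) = -11147 / 306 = -36.43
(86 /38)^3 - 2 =65789 /6859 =9.59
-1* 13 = -13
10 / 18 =5 / 9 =0.56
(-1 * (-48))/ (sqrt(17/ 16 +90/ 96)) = 24 * sqrt(2) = 33.94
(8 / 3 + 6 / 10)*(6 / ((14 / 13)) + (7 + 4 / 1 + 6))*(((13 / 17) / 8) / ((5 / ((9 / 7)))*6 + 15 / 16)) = 28756 / 99025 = 0.29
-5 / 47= -0.11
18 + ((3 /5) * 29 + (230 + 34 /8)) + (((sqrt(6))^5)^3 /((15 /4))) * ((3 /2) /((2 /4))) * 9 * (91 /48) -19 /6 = 15989 /60 + 19105632 * sqrt(6) /5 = 9360076.41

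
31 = 31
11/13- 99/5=-1232/65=-18.95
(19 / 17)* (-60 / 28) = -285 / 119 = -2.39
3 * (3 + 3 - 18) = -36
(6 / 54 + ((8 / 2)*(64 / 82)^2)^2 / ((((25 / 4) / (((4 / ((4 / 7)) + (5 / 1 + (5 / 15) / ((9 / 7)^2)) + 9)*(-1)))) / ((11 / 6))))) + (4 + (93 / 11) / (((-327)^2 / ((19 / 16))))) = -3533616549873256049 / 107688326396151600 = -32.81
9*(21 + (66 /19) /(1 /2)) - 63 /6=241.03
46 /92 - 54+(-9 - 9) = -143 /2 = -71.50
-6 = -6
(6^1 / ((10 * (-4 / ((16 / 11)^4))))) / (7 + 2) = -16384 / 219615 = -0.07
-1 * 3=-3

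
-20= -20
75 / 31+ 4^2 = 571 / 31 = 18.42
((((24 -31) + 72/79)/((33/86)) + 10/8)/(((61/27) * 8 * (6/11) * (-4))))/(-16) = -457287/19738624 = -0.02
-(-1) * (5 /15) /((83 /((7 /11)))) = 7 /2739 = 0.00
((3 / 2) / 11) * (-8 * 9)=-108 / 11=-9.82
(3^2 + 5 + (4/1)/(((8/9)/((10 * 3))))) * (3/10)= 447/10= 44.70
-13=-13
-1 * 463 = -463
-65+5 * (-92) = -525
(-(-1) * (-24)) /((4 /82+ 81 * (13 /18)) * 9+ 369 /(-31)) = -20336 /436407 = -0.05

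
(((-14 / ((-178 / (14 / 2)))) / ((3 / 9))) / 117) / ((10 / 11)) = 0.02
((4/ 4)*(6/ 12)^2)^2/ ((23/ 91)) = 91/ 368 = 0.25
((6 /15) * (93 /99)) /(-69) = -62 /11385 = -0.01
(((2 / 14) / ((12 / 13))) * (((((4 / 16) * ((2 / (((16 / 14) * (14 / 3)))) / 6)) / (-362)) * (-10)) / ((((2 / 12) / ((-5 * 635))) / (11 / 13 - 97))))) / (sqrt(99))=9921875 * sqrt(11) / 2675904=12.30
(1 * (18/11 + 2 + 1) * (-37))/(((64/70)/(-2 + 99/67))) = 2311575/23584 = 98.01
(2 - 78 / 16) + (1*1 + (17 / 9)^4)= 569753 / 52488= 10.85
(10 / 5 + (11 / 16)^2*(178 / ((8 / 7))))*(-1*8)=-77431 / 128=-604.93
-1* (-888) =888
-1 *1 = -1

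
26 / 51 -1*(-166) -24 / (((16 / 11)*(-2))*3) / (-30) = 339493 / 2040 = 166.42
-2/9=-0.22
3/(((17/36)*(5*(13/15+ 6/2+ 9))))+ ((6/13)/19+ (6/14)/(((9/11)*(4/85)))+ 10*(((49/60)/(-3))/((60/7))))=67003799683/6126676920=10.94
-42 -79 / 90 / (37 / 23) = -141677 / 3330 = -42.55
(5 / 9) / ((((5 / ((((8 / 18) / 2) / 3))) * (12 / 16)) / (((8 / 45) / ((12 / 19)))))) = 304 / 98415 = 0.00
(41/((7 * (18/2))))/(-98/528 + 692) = 3608/3835419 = 0.00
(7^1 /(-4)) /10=-7 /40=-0.18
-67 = -67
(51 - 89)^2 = 1444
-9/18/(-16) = 1/32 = 0.03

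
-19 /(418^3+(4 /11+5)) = -0.00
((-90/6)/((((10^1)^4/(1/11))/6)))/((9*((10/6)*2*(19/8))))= -3/261250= -0.00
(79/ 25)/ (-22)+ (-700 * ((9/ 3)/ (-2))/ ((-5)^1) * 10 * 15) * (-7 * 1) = 121274921/ 550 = 220499.86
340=340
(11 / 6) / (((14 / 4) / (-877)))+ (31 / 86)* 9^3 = -355063 / 1806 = -196.60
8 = 8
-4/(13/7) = -28/13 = -2.15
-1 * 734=-734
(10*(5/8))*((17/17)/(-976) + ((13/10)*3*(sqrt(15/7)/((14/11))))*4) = -25/3904 + 2145*sqrt(105)/196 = 112.13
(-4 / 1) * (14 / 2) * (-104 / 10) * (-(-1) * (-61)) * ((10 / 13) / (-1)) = 13664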